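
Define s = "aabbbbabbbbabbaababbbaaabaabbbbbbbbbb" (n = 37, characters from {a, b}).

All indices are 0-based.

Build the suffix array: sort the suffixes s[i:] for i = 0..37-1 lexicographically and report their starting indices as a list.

[21, 22, 14, 0, 25, 23, 15, 11, 17, 6, 1, 26, 36, 20, 13, 24, 10, 16, 5, 35, 19, 12, 9, 4, 34, 18, 8, 3, 33, 7, 2, 32, 31, 30, 29, 28, 27]

rank→(start, suffix):
  0 → (21, 'aaabaabbbbbbbbbb')
  1 → (22, 'aabaabbbbbbbbbb')
  2 → (14, 'aababbbaaabaabbbbbbbbbb')
  3 → (0, 'aabbbbabbbbabbaababbbaaabaabbbbbbbbbb')
  4 → (25, 'aabbbbbbbbbb')
  5 → (23, 'abaabbbbbbbbbb')
  6 → (15, 'ababbbaaabaabbbbbbbbbb')
  7 → (11, 'abbaababbbaaabaabbbbbbbbbb')
  8 → (17, 'abbbaaabaabbbbbbbbbb')
  9 → (6, 'abbbbabbaababbbaaabaabbbbbbbbbb')
  10 → (1, 'abbbbabbbbabbaababbbaaabaabbbbbbbbbb')
  11 → (26, 'abbbbbbbbbb')
  12 → (36, 'b')
  13 → (20, 'baaabaabbbbbbbbbb')
  14 → (13, 'baababbbaaabaabbbbbbbbbb')
  15 → (24, 'baabbbbbbbbbb')
  16 → (10, 'babbaababbbaaabaabbbbbbbbbb')
  17 → (16, 'babbbaaabaabbbbbbbbbb')
  18 → (5, 'babbbbabbaababbbaaabaabbbbbbbbbb')
  19 → (35, 'bb')
  20 → (19, 'bbaaabaabbbbbbbbbb')
  21 → (12, 'bbaababbbaaabaabbbbbbbbbb')
  22 → (9, 'bbabbaababbbaaabaabbbbbbbbbb')
  23 → (4, 'bbabbbbabbaababbbaaabaabbbbbbbbbb')
  24 → (34, 'bbb')
  25 → (18, 'bbbaaabaabbbbbbbbbb')
  26 → (8, 'bbbabbaababbbaaabaabbbbbbbbbb')
  27 → (3, 'bbbabbbbabbaababbbaaabaabbbbbbbbbb')
  28 → (33, 'bbbb')
  29 → (7, 'bbbbabbaababbbaaabaabbbbbbbbbb')
  30 → (2, 'bbbbabbbbabbaababbbaaabaabbbbbbbbbb')
  31 → (32, 'bbbbb')
  32 → (31, 'bbbbbb')
  33 → (30, 'bbbbbbb')
  34 → (29, 'bbbbbbbb')
  35 → (28, 'bbbbbbbbb')
  36 → (27, 'bbbbbbbbbb')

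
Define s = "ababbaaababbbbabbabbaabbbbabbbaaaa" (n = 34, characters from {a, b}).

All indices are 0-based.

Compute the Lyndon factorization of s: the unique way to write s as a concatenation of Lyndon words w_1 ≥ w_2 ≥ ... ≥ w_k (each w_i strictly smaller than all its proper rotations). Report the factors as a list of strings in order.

["ababb", "aaababbbbabbabbaabbbbabbb", "a", "a", "a", "a"]

emit factor 1: 'ababb' (i=0, period=5)
emit factor 2: 'aaababbbbabbabbaabbbbabbb' (i=5, period=25)
emit factor 3: 'a' (i=30, period=1)
emit factor 4: 'a' (i=31, period=1)
emit factor 5: 'a' (i=32, period=1)
emit factor 6: 'a' (i=33, period=1)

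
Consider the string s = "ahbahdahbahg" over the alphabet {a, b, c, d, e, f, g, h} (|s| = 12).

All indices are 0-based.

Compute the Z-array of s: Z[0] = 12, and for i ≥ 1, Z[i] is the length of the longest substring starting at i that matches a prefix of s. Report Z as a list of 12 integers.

Z[0]=12
i=1: fresh scan; Z[1]=0
i=2: fresh scan; Z[2]=0
i=3: fresh scan; Z[3]=2 scan→box=[3,5)
i=4: min(r-i=1, Z[1]=0)=0; Z[4]=0
i=5: fresh scan; Z[5]=0
i=6: fresh scan; Z[6]=5 scan→box=[6,11)
i=7: min(r-i=4, Z[1]=0)=0; Z[7]=0
i=8: min(r-i=3, Z[2]=0)=0; Z[8]=0
i=9: min(r-i=2, Z[3]=2)=2; Z[9]=2
i=10: min(r-i=1, Z[4]=0)=0; Z[10]=0
i=11: fresh scan; Z[11]=0

[12, 0, 0, 2, 0, 0, 5, 0, 0, 2, 0, 0]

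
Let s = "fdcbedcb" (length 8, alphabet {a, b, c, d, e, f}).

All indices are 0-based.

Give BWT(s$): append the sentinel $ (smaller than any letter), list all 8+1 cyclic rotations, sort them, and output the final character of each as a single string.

rank  rotation   last
    0  $fdcbedcb  b
    1  b$fdcbedc  c
    2  bedcb$fdc  c
    3  cb$fdcbed  d
    4  cbedcb$fd  d
    5  dcb$fdcbe  e
    6  dcbedcb$f  f
    7  edcb$fdcb  b
    8  fdcbedcb$  $

bccddefb$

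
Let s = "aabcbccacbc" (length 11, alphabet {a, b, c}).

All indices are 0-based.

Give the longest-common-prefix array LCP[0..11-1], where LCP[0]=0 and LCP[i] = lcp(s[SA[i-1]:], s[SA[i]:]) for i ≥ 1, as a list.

sorted suffixes:
  #0 SA[0]=0  'aabcbccacbc'
  #1 SA[1]=1  'abcbccacbc'
  #2 SA[2]=7  'acbc'
  #3 SA[3]=9  'bc'
  #4 SA[4]=2  'bcbccacbc'
  #5 SA[5]=4  'bccacbc'
  #6 SA[6]=10  'c'
  #7 SA[7]=6  'cacbc'
  #8 SA[8]=8  'cbc'
  #9 SA[9]=3  'cbccacbc'
  #10 SA[10]=5  'ccacbc'

SA = [0, 1, 7, 9, 2, 4, 10, 6, 8, 3, 5]
[i] adj suffixes → lcp
  [1] 0/1 → 1 ('a')
  [2] 1/7 → 1 ('a')
  [3] 7/9 → 0 ('')
  [4] 9/2 → 2 ('bc')
  [5] 2/4 → 2 ('bc')
  [6] 4/10 → 0 ('')
  [7] 10/6 → 1 ('c')
  [8] 6/8 → 1 ('c')
  [9] 8/3 → 3 ('cbc')
  [10] 3/5 → 1 ('c')

[0, 1, 1, 0, 2, 2, 0, 1, 1, 3, 1]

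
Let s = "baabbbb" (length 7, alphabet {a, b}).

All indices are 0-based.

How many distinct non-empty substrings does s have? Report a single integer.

rank→(start, suffix):
  0 → (1, 'aabbbb')
  1 → (2, 'abbbb')
  2 → (6, 'b')
  3 → (0, 'baabbbb')
  4 → (5, 'bb')
  5 → (4, 'bbb')
  6 → (3, 'bbbb')

SA = [1, 2, 6, 0, 5, 4, 3]
i: (SA[i-1],SA[i]) lcp shared
  1: (1,2) 1 'a'
  2: (2,6) 0 ''
  3: (6,0) 1 'b'
  4: (0,5) 1 'b'
  5: (5,4) 2 'bb'
  6: (4,3) 3 'bbb'

n(n+1)/2 = 7·8/2 = 28
Σ LCP = 0 + 1 + 0 + 1 + 1 + 2 + 3 = 8
distinct = 28 − 8 = 20

20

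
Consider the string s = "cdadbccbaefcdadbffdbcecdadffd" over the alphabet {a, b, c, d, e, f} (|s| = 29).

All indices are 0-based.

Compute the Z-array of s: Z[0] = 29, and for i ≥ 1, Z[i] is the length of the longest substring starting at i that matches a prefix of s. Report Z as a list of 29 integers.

Z[0]=29
i=1: fresh scan; Z[1]=0
i=2: fresh scan; Z[2]=0
i=3: fresh scan; Z[3]=0
i=4: fresh scan; Z[4]=0
i=5: fresh scan; Z[5]=1 extend→box=[5,6)
i=6: fresh scan; Z[6]=1 extend→box=[6,7)
i=7: fresh scan; Z[7]=0
i=8: fresh scan; Z[8]=0
i=9: fresh scan; Z[9]=0
i=10: fresh scan; Z[10]=0
i=11: fresh scan; Z[11]=5 extend→box=[11,16)
i=12: min(r-i=4, Z[1]=0)=0; Z[12]=0
i=13: min(r-i=3, Z[2]=0)=0; Z[13]=0
i=14: min(r-i=2, Z[3]=0)=0; Z[14]=0
i=15: min(r-i=1, Z[4]=0)=0; Z[15]=0
i=16: fresh scan; Z[16]=0
i=17: fresh scan; Z[17]=0
i=18: fresh scan; Z[18]=0
i=19: fresh scan; Z[19]=0
i=20: fresh scan; Z[20]=1 extend→box=[20,21)
i=21: fresh scan; Z[21]=0
i=22: fresh scan; Z[22]=4 extend→box=[22,26)
i=23: min(r-i=3, Z[1]=0)=0; Z[23]=0
i=24: min(r-i=2, Z[2]=0)=0; Z[24]=0
i=25: min(r-i=1, Z[3]=0)=0; Z[25]=0
i=26: fresh scan; Z[26]=0
i=27: fresh scan; Z[27]=0
i=28: fresh scan; Z[28]=0

[29, 0, 0, 0, 0, 1, 1, 0, 0, 0, 0, 5, 0, 0, 0, 0, 0, 0, 0, 0, 1, 0, 4, 0, 0, 0, 0, 0, 0]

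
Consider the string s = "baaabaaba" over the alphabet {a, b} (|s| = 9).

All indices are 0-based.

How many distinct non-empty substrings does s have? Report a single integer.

rank | idx | suffix
   0 |   8 | a
   1 |   1 | aaabaaba
   2 |   5 | aaba
   3 |   2 | aabaaba
   4 |   6 | aba
   5 |   3 | abaaba
   6 |   7 | ba
   7 |   0 | baaabaaba
   8 |   4 | baaba

SA = [8, 1, 5, 2, 6, 3, 7, 0, 4]
[i] adj suffixes → lcp
  [1] 8/1 → 1 ('a')
  [2] 1/5 → 2 ('aa')
  [3] 5/2 → 4 ('aaba')
  [4] 2/6 → 1 ('a')
  [5] 6/3 → 3 ('aba')
  [6] 3/7 → 0 ('')
  [7] 7/0 → 2 ('ba')
  [8] 0/4 → 3 ('baa')

n(n+1)/2 = 9·10/2 = 45
Σ LCP = 0 + 1 + 2 + 4 + 1 + 3 + 0 + 2 + 3 = 16
distinct = 45 − 16 = 29

29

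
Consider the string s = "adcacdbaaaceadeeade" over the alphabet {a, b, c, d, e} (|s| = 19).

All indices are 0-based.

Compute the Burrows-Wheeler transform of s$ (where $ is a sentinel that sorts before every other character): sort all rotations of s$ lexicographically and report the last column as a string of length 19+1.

rank  rotation              last
    0  $adcacdbaaaceadeeade  e
    1  aaaceadeeade$adcacdb  b
    2  aaceadeeade$adcacdba  a
    3  acdbaaaceadeeade$adc  c
    4  aceadeeade$adcacdbaa  a
    5  adcacdbaaaceadeeade$  $
    6  ade$adcacdbaaaceadee  e
    7  adeeade$adcacdbaaace  e
    8  baaaceadeeade$adcacd  d
    9  cacdbaaaceadeeade$ad  d
   10  cdbaaaceadeeade$adca  a
   11  ceadeeade$adcacdbaaa  a
   12  dbaaaceadeeade$adcac  c
   13  dcacdbaaaceadeeade$a  a
   14  de$adcacdbaaaceadeea  a
   15  deeade$adcacdbaaacea  a
   16  e$adcacdbaaaceadeead  d
   17  eade$adcacdbaaaceade  e
   18  eadeeade$adcacdbaaac  c
   19  eeade$adcacdbaaacead  d

ebaca$eeddaacaaadecd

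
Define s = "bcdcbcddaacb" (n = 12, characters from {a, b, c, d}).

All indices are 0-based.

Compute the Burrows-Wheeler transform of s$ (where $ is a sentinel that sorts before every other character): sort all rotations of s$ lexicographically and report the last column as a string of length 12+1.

bdac$cadbbdcc

rank  rotation       last
    0  $bcdcbcddaacb  b
    1  aacb$bcdcbcdd  d
    2  acb$bcdcbcdda  a
    3  b$bcdcbcddaac  c
    4  bcdcbcddaacb$  $
    5  bcddaacb$bcdc  c
    6  cb$bcdcbcddaa  a
    7  cbcddaacb$bcd  d
    8  cdcbcddaacb$b  b
    9  cddaacb$bcdcb  b
   10  daacb$bcdcbcd  d
   11  dcbcddaacb$bc  c
   12  ddaacb$bcdcbc  c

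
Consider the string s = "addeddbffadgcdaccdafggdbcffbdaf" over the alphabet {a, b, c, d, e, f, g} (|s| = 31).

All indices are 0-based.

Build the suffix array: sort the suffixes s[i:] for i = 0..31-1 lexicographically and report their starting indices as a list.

[14, 0, 9, 29, 18, 23, 27, 6, 15, 12, 16, 24, 13, 28, 17, 22, 5, 4, 1, 2, 10, 3, 30, 8, 26, 7, 25, 19, 11, 21, 20]

rank | idx | suffix
   0 |  14 | accdafggdbcffbdaf
   1 |   0 | addeddbffadgcdaccdafggdbcffbdaf
   2 |   9 | adgcdaccdafggdbcffbdaf
   3 |  29 | af
   4 |  18 | afggdbcffbdaf
   5 |  23 | bcffbdaf
   6 |  27 | bdaf
   7 |   6 | bffadgcdaccdafggdbcffbdaf
   8 |  15 | ccdafggdbcffbdaf
   9 |  12 | cdaccdafggdbcffbdaf
  10 |  16 | cdafggdbcffbdaf
  11 |  24 | cffbdaf
  12 |  13 | daccdafggdbcffbdaf
  13 |  28 | daf
  14 |  17 | dafggdbcffbdaf
  15 |  22 | dbcffbdaf
  16 |   5 | dbffadgcdaccdafggdbcffbdaf
  17 |   4 | ddbffadgcdaccdafggdbcffbdaf
  18 |   1 | ddeddbffadgcdaccdafggdbcffbdaf
  19 |   2 | deddbffadgcdaccdafggdbcffbdaf
  20 |  10 | dgcdaccdafggdbcffbdaf
  21 |   3 | eddbffadgcdaccdafggdbcffbdaf
  22 |  30 | f
  23 |   8 | fadgcdaccdafggdbcffbdaf
  24 |  26 | fbdaf
  25 |   7 | ffadgcdaccdafggdbcffbdaf
  26 |  25 | ffbdaf
  27 |  19 | fggdbcffbdaf
  28 |  11 | gcdaccdafggdbcffbdaf
  29 |  21 | gdbcffbdaf
  30 |  20 | ggdbcffbdaf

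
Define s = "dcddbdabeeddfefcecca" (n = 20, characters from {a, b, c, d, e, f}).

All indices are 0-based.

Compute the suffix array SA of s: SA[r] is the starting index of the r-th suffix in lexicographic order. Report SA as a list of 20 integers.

[19, 6, 4, 7, 18, 17, 1, 15, 5, 3, 0, 2, 10, 11, 16, 9, 8, 13, 14, 12]

rank→(start, suffix):
  0 → (19, 'a')
  1 → (6, 'abeeddfefcecca')
  2 → (4, 'bdabeeddfefcecca')
  3 → (7, 'beeddfefcecca')
  4 → (18, 'ca')
  5 → (17, 'cca')
  6 → (1, 'cddbdabeeddfefcecca')
  7 → (15, 'cecca')
  8 → (5, 'dabeeddfefcecca')
  9 → (3, 'dbdabeeddfefcecca')
  10 → (0, 'dcddbdabeeddfefcecca')
  11 → (2, 'ddbdabeeddfefcecca')
  12 → (10, 'ddfefcecca')
  13 → (11, 'dfefcecca')
  14 → (16, 'ecca')
  15 → (9, 'eddfefcecca')
  16 → (8, 'eeddfefcecca')
  17 → (13, 'efcecca')
  18 → (14, 'fcecca')
  19 → (12, 'fefcecca')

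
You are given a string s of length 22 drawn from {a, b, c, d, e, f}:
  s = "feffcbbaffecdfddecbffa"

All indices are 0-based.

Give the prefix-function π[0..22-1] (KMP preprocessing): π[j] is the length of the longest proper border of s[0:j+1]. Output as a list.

[0, 0, 1, 1, 0, 0, 0, 0, 1, 1, 2, 0, 0, 1, 0, 0, 0, 0, 0, 1, 1, 0]

π[0] = 0
j=1 s[j]='e': π[1]=0 (border '')
j=2 s[j]='f': π[2]=1 (border 'f')
j=3 s[j]='f': k: 1→0; π[3]=1 (border 'f')
j=4 s[j]='c': k: 1→0; π[4]=0 (border '')
j=5 s[j]='b': π[5]=0 (border '')
j=6 s[j]='b': π[6]=0 (border '')
j=7 s[j]='a': π[7]=0 (border '')
j=8 s[j]='f': π[8]=1 (border 'f')
j=9 s[j]='f': k: 1→0; π[9]=1 (border 'f')
j=10 s[j]='e': π[10]=2 (border 'fe')
j=11 s[j]='c': k: 2→0; π[11]=0 (border '')
j=12 s[j]='d': π[12]=0 (border '')
j=13 s[j]='f': π[13]=1 (border 'f')
j=14 s[j]='d': k: 1→0; π[14]=0 (border '')
j=15 s[j]='d': π[15]=0 (border '')
j=16 s[j]='e': π[16]=0 (border '')
j=17 s[j]='c': π[17]=0 (border '')
j=18 s[j]='b': π[18]=0 (border '')
j=19 s[j]='f': π[19]=1 (border 'f')
j=20 s[j]='f': k: 1→0; π[20]=1 (border 'f')
j=21 s[j]='a': k: 1→0; π[21]=0 (border '')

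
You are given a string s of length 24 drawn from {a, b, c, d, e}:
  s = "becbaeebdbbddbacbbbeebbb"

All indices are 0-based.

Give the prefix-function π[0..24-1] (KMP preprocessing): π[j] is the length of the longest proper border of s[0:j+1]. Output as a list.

[0, 0, 0, 1, 0, 0, 0, 1, 0, 1, 1, 0, 0, 1, 0, 0, 1, 1, 1, 2, 0, 1, 1, 1]

π[0] = 0
j=1 s[j]='e': π[1]=0 (border '')
j=2 s[j]='c': π[2]=0 (border '')
j=3 s[j]='b': π[3]=1 (border 'b')
j=4 s[j]='a': k: 1→0; π[4]=0 (border '')
j=5 s[j]='e': π[5]=0 (border '')
j=6 s[j]='e': π[6]=0 (border '')
j=7 s[j]='b': π[7]=1 (border 'b')
j=8 s[j]='d': k: 1→0; π[8]=0 (border '')
j=9 s[j]='b': π[9]=1 (border 'b')
j=10 s[j]='b': k: 1→0; π[10]=1 (border 'b')
j=11 s[j]='d': k: 1→0; π[11]=0 (border '')
j=12 s[j]='d': π[12]=0 (border '')
j=13 s[j]='b': π[13]=1 (border 'b')
j=14 s[j]='a': k: 1→0; π[14]=0 (border '')
j=15 s[j]='c': π[15]=0 (border '')
j=16 s[j]='b': π[16]=1 (border 'b')
j=17 s[j]='b': k: 1→0; π[17]=1 (border 'b')
j=18 s[j]='b': k: 1→0; π[18]=1 (border 'b')
j=19 s[j]='e': π[19]=2 (border 'be')
j=20 s[j]='e': k: 2→0; π[20]=0 (border '')
j=21 s[j]='b': π[21]=1 (border 'b')
j=22 s[j]='b': k: 1→0; π[22]=1 (border 'b')
j=23 s[j]='b': k: 1→0; π[23]=1 (border 'b')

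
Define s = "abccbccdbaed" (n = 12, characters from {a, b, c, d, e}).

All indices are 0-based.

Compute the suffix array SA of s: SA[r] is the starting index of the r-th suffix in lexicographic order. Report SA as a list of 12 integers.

[0, 9, 8, 1, 4, 3, 2, 5, 6, 11, 7, 10]

sorted suffixes:
  #0 SA[0]=0  'abccbccdbaed'
  #1 SA[1]=9  'aed'
  #2 SA[2]=8  'baed'
  #3 SA[3]=1  'bccbccdbaed'
  #4 SA[4]=4  'bccdbaed'
  #5 SA[5]=3  'cbccdbaed'
  #6 SA[6]=2  'ccbccdbaed'
  #7 SA[7]=5  'ccdbaed'
  #8 SA[8]=6  'cdbaed'
  #9 SA[9]=11  'd'
  #10 SA[10]=7  'dbaed'
  #11 SA[11]=10  'ed'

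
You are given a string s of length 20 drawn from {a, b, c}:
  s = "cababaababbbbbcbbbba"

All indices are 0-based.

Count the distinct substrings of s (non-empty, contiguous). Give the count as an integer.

171

rank | idx | suffix
   0 |  19 | a
   1 |   5 | aababbbbbcbbbba
   2 |   3 | abaababbbbbcbbbba
   3 |   1 | ababaababbbbbcbbbba
   4 |   6 | ababbbbbcbbbba
   5 |   8 | abbbbbcbbbba
   6 |  18 | ba
   7 |   4 | baababbbbbcbbbba
   8 |   2 | babaababbbbbcbbbba
   9 |   7 | babbbbbcbbbba
  10 |  17 | bba
  11 |  16 | bbba
  12 |  15 | bbbba
  13 |   9 | bbbbbcbbbba
  14 |  10 | bbbbcbbbba
  15 |  11 | bbbcbbbba
  16 |  12 | bbcbbbba
  17 |  13 | bcbbbba
  18 |   0 | cababaababbbbbcbbbba
  19 |  14 | cbbbba

SA = [19, 5, 3, 1, 6, 8, 18, 4, 2, 7, 17, 16, 15, 9, 10, 11, 12, 13, 0, 14]
rank  pair      lcp
   1  s[19:],s[5:]  1  'a'
   2  s[5:],s[3:]  1  'a'
   3  s[3:],s[1:]  3  'aba'
   4  s[1:],s[6:]  4  'abab'
   5  s[6:],s[8:]  2  'ab'
   6  s[8:],s[18:]  0  ''
   7  s[18:],s[4:]  2  'ba'
   8  s[4:],s[2:]  2  'ba'
   9  s[2:],s[7:]  3  'bab'
  10  s[7:],s[17:]  1  'b'
  11  s[17:],s[16:]  2  'bb'
  12  s[16:],s[15:]  3  'bbb'
  13  s[15:],s[9:]  4  'bbbb'
  14  s[9:],s[10:]  4  'bbbb'
  15  s[10:],s[11:]  3  'bbb'
  16  s[11:],s[12:]  2  'bb'
  17  s[12:],s[13:]  1  'b'
  18  s[13:],s[0:]  0  ''
  19  s[0:],s[14:]  1  'c'

n(n+1)/2 = 20·21/2 = 210
Σ LCP = 0 + 1 + 1 + 3 + 4 + 2 + 0 + 2 + 2 + 3 + 1 + 2 + 3 + 4 + 4 + 3 + 2 + 1 + 0 + 1 = 39
distinct = 210 − 39 = 171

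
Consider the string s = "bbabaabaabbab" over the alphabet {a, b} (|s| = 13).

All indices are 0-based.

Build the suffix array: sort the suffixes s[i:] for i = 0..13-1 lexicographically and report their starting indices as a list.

rank→(start, suffix):
  0 → (4, 'aabaabbab')
  1 → (7, 'aabbab')
  2 → (11, 'ab')
  3 → (2, 'abaabaabbab')
  4 → (5, 'abaabbab')
  5 → (8, 'abbab')
  6 → (12, 'b')
  7 → (3, 'baabaabbab')
  8 → (6, 'baabbab')
  9 → (10, 'bab')
  10 → (1, 'babaabaabbab')
  11 → (9, 'bbab')
  12 → (0, 'bbabaabaabbab')

[4, 7, 11, 2, 5, 8, 12, 3, 6, 10, 1, 9, 0]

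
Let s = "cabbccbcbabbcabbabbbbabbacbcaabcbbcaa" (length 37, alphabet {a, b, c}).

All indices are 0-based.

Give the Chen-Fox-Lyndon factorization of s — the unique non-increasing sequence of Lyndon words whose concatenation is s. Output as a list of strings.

["c", "abbccbcb", "abbc", "abbabbbbabbacbc", "aabcbbc", "a", "a"]

emit factor 1: 'c' (i=0, period=1)
emit factor 2: 'abbccbcb' (i=1, period=8)
emit factor 3: 'abbc' (i=9, period=4)
emit factor 4: 'abbabbbbabbacbc' (i=13, period=15)
emit factor 5: 'aabcbbc' (i=28, period=7)
emit factor 6: 'a' (i=35, period=1)
emit factor 7: 'a' (i=36, period=1)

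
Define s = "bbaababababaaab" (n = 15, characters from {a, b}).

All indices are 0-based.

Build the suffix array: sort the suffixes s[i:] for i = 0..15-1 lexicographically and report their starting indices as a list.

rank→(start, suffix):
  0 → (11, 'aaab')
  1 → (12, 'aab')
  2 → (2, 'aababababaaab')
  3 → (13, 'ab')
  4 → (9, 'abaaab')
  5 → (7, 'ababaaab')
  6 → (5, 'abababaaab')
  7 → (3, 'ababababaaab')
  8 → (14, 'b')
  9 → (10, 'baaab')
  10 → (1, 'baababababaaab')
  11 → (8, 'babaaab')
  12 → (6, 'bababaaab')
  13 → (4, 'babababaaab')
  14 → (0, 'bbaababababaaab')

[11, 12, 2, 13, 9, 7, 5, 3, 14, 10, 1, 8, 6, 4, 0]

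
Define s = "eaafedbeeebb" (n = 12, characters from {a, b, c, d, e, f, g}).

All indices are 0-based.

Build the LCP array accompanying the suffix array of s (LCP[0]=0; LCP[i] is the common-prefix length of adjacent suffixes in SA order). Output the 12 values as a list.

rank | idx | suffix
   0 |   1 | aafedbeeebb
   1 |   2 | afedbeeebb
   2 |  11 | b
   3 |  10 | bb
   4 |   6 | beeebb
   5 |   5 | dbeeebb
   6 |   0 | eaafedbeeebb
   7 |   9 | ebb
   8 |   4 | edbeeebb
   9 |   8 | eebb
  10 |   7 | eeebb
  11 |   3 | fedbeeebb

SA = [1, 2, 11, 10, 6, 5, 0, 9, 4, 8, 7, 3]
i: (SA[i-1],SA[i]) lcp shared
  1: (1,2) 1 'a'
  2: (2,11) 0 ''
  3: (11,10) 1 'b'
  4: (10,6) 1 'b'
  5: (6,5) 0 ''
  6: (5,0) 0 ''
  7: (0,9) 1 'e'
  8: (9,4) 1 'e'
  9: (4,8) 1 'e'
  10: (8,7) 2 'ee'
  11: (7,3) 0 ''

[0, 1, 0, 1, 1, 0, 0, 1, 1, 1, 2, 0]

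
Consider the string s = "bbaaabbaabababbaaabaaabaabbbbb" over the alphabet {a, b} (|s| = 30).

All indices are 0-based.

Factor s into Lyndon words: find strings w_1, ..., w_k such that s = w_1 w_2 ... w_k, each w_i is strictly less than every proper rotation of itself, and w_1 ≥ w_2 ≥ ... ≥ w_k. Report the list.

emit factor 1: 'b' (i=0, period=1)
emit factor 2: 'b' (i=1, period=1)
emit factor 3: 'aaabbaabababb' (i=2, period=13)
emit factor 4: 'aaabaaabaabbbbb' (i=15, period=15)

["b", "b", "aaabbaabababb", "aaabaaabaabbbbb"]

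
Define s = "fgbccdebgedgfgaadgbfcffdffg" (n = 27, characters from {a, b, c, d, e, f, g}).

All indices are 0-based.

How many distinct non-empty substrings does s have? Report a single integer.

rank→(start, suffix):
  0 → (14, 'aadgbfcffdffg')
  1 → (15, 'adgbfcffdffg')
  2 → (2, 'bccdebgedgfgaadgbfcffdffg')
  3 → (18, 'bfcffdffg')
  4 → (7, 'bgedgfgaadgbfcffdffg')
  5 → (3, 'ccdebgedgfgaadgbfcffdffg')
  6 → (4, 'cdebgedgfgaadgbfcffdffg')
  7 → (20, 'cffdffg')
  8 → (5, 'debgedgfgaadgbfcffdffg')
  9 → (23, 'dffg')
  10 → (16, 'dgbfcffdffg')
  11 → (10, 'dgfgaadgbfcffdffg')
  12 → (6, 'ebgedgfgaadgbfcffdffg')
  13 → (9, 'edgfgaadgbfcffdffg')
  14 → (19, 'fcffdffg')
  15 → (22, 'fdffg')
  16 → (21, 'ffdffg')
  17 → (24, 'ffg')
  18 → (25, 'fg')
  19 → (12, 'fgaadgbfcffdffg')
  20 → (0, 'fgbccdebgedgfgaadgbfcffdffg')
  21 → (26, 'g')
  22 → (13, 'gaadgbfcffdffg')
  23 → (1, 'gbccdebgedgfgaadgbfcffdffg')
  24 → (17, 'gbfcffdffg')
  25 → (8, 'gedgfgaadgbfcffdffg')
  26 → (11, 'gfgaadgbfcffdffg')

SA = [14, 15, 2, 18, 7, 3, 4, 20, 5, 23, 16, 10, 6, 9, 19, 22, 21, 24, 25, 12, 0, 26, 13, 1, 17, 8, 11]
i: (SA[i-1],SA[i]) lcp shared
  1: (14,15) 1 'a'
  2: (15,2) 0 ''
  3: (2,18) 1 'b'
  4: (18,7) 1 'b'
  5: (7,3) 0 ''
  6: (3,4) 1 'c'
  7: (4,20) 1 'c'
  8: (20,5) 0 ''
  9: (5,23) 1 'd'
  10: (23,16) 1 'd'
  11: (16,10) 2 'dg'
  12: (10,6) 0 ''
  13: (6,9) 1 'e'
  14: (9,19) 0 ''
  15: (19,22) 1 'f'
  16: (22,21) 1 'f'
  17: (21,24) 2 'ff'
  18: (24,25) 1 'f'
  19: (25,12) 2 'fg'
  20: (12,0) 2 'fg'
  21: (0,26) 0 ''
  22: (26,13) 1 'g'
  23: (13,1) 1 'g'
  24: (1,17) 2 'gb'
  25: (17,8) 1 'g'
  26: (8,11) 1 'g'

n(n+1)/2 = 27·28/2 = 378
Σ LCP = 0 + 1 + 0 + 1 + 1 + 0 + 1 + 1 + 0 + 1 + 1 + 2 + 0 + 1 + 0 + 1 + 1 + 2 + 1 + 2 + 2 + 0 + 1 + 1 + 2 + 1 + 1 = 25
distinct = 378 − 25 = 353

353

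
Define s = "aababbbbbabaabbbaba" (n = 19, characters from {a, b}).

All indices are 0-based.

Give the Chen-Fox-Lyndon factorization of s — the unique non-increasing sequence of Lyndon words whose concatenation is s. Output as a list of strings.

emit factor 1: 'aababbbbbabaabbbab' (i=0, period=18)
emit factor 2: 'a' (i=18, period=1)

["aababbbbbabaabbbab", "a"]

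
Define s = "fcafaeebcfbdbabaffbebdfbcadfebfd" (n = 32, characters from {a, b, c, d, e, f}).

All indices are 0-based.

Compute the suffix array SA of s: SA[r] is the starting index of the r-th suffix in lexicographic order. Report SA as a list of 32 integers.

[13, 25, 4, 2, 15, 12, 14, 23, 7, 10, 20, 18, 29, 24, 1, 8, 31, 11, 21, 26, 6, 19, 28, 5, 3, 22, 9, 17, 0, 30, 27, 16]

sorted suffixes:
  #0 SA[0]=13  'abaffbebdfbcadfebfd'
  #1 SA[1]=25  'adfebfd'
  #2 SA[2]=4  'aeebcfbdbabaffbebdfbcadfebfd'
  #3 SA[3]=2  'afaeebcfbdbabaffbebdfbcadfebfd'
  #4 SA[4]=15  'affbebdfbcadfebfd'
  #5 SA[5]=12  'babaffbebdfbcadfebfd'
  #6 SA[6]=14  'baffbebdfbcadfebfd'
  #7 SA[7]=23  'bcadfebfd'
  #8 SA[8]=7  'bcfbdbabaffbebdfbcadfebfd'
  #9 SA[9]=10  'bdbabaffbebdfbcadfebfd'
  #10 SA[10]=20  'bdfbcadfebfd'
  #11 SA[11]=18  'bebdfbcadfebfd'
  #12 SA[12]=29  'bfd'
  #13 SA[13]=24  'cadfebfd'
  #14 SA[14]=1  'cafaeebcfbdbabaffbebdfbcadfebfd'
  #15 SA[15]=8  'cfbdbabaffbebdfbcadfebfd'
  #16 SA[16]=31  'd'
  #17 SA[17]=11  'dbabaffbebdfbcadfebfd'
  #18 SA[18]=21  'dfbcadfebfd'
  #19 SA[19]=26  'dfebfd'
  #20 SA[20]=6  'ebcfbdbabaffbebdfbcadfebfd'
  #21 SA[21]=19  'ebdfbcadfebfd'
  #22 SA[22]=28  'ebfd'
  #23 SA[23]=5  'eebcfbdbabaffbebdfbcadfebfd'
  #24 SA[24]=3  'faeebcfbdbabaffbebdfbcadfebfd'
  #25 SA[25]=22  'fbcadfebfd'
  #26 SA[26]=9  'fbdbabaffbebdfbcadfebfd'
  #27 SA[27]=17  'fbebdfbcadfebfd'
  #28 SA[28]=0  'fcafaeebcfbdbabaffbebdfbcadfebfd'
  #29 SA[29]=30  'fd'
  #30 SA[30]=27  'febfd'
  #31 SA[31]=16  'ffbebdfbcadfebfd'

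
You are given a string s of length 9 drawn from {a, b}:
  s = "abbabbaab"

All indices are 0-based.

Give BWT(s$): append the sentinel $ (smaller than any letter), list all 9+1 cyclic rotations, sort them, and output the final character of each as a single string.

rank  rotation    last
    0  $abbabbaab  b
    1  aab$abbabb  b
    2  ab$abbabba  a
    3  abbaab$abb  b
    4  abbabbaab$  $
    5  b$abbabbaa  a
    6  baab$abbab  b
    7  babbaab$ab  b
    8  bbaab$abba  a
    9  bbabbaab$a  a

bbab$abbaa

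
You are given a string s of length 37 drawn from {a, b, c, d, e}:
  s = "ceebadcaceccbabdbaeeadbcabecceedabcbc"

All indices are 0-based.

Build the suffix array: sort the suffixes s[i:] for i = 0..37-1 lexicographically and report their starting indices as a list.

rank | idx | suffix
   0 |  32 | abcbc
   1 |  13 | abdbaeeadbcabecceedabcbc
   2 |  24 | abecceedabcbc
   3 |   7 | aceccbabdbaeeadbcabecceedabcbc
   4 |  20 | adbcabecceedabcbc
   5 |   4 | adcaceccbabdbaeeadbcabecceedabcbc
   6 |  17 | aeeadbcabecceedabcbc
   7 |  12 | babdbaeeadbcabecceedabcbc
   8 |   3 | badcaceccbabdbaeeadbcabecceedabcbc
   9 |  16 | baeeadbcabecceedabcbc
  10 |  35 | bc
  11 |  22 | bcabecceedabcbc
  12 |  33 | bcbc
  13 |  14 | bdbaeeadbcabecceedabcbc
  14 |  25 | becceedabcbc
  15 |  36 | c
  16 |  23 | cabecceedabcbc
  17 |   6 | caceccbabdbaeeadbcabecceedabcbc
  18 |  11 | cbabdbaeeadbcabecceedabcbc
  19 |  34 | cbc
  20 |  10 | ccbabdbaeeadbcabecceedabcbc
  21 |  27 | cceedabcbc
  22 |   8 | ceccbabdbaeeadbcabecceedabcbc
  23 |   0 | ceebadcaceccbabdbaeeadbcabecceedabcbc
  24 |  28 | ceedabcbc
  25 |  31 | dabcbc
  26 |  15 | dbaeeadbcabecceedabcbc
  27 |  21 | dbcabecceedabcbc
  28 |   5 | dcaceccbabdbaeeadbcabecceedabcbc
  29 |  19 | eadbcabecceedabcbc
  30 |   2 | ebadcaceccbabdbaeeadbcabecceedabcbc
  31 |   9 | eccbabdbaeeadbcabecceedabcbc
  32 |  26 | ecceedabcbc
  33 |  30 | edabcbc
  34 |  18 | eeadbcabecceedabcbc
  35 |   1 | eebadcaceccbabdbaeeadbcabecceedabcbc
  36 |  29 | eedabcbc

[32, 13, 24, 7, 20, 4, 17, 12, 3, 16, 35, 22, 33, 14, 25, 36, 23, 6, 11, 34, 10, 27, 8, 0, 28, 31, 15, 21, 5, 19, 2, 9, 26, 30, 18, 1, 29]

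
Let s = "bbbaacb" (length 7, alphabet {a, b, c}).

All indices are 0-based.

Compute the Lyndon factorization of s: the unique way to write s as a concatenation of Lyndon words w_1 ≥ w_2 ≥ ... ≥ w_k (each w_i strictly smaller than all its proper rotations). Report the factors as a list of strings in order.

emit factor 1: 'b' (i=0, period=1)
emit factor 2: 'b' (i=1, period=1)
emit factor 3: 'b' (i=2, period=1)
emit factor 4: 'aacb' (i=3, period=4)

["b", "b", "b", "aacb"]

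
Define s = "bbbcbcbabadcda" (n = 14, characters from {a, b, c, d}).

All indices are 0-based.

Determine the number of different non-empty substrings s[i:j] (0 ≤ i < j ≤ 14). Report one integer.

90

sorted suffixes:
  #0 SA[0]=13  'a'
  #1 SA[1]=7  'abadcda'
  #2 SA[2]=9  'adcda'
  #3 SA[3]=6  'babadcda'
  #4 SA[4]=8  'badcda'
  #5 SA[5]=0  'bbbcbcbabadcda'
  #6 SA[6]=1  'bbcbcbabadcda'
  #7 SA[7]=4  'bcbabadcda'
  #8 SA[8]=2  'bcbcbabadcda'
  #9 SA[9]=5  'cbabadcda'
  #10 SA[10]=3  'cbcbabadcda'
  #11 SA[11]=11  'cda'
  #12 SA[12]=12  'da'
  #13 SA[13]=10  'dcda'

SA = [13, 7, 9, 6, 8, 0, 1, 4, 2, 5, 3, 11, 12, 10]
rank  pair      lcp
   1  s[13:],s[7:]  1  'a'
   2  s[7:],s[9:]  1  'a'
   3  s[9:],s[6:]  0  ''
   4  s[6:],s[8:]  2  'ba'
   5  s[8:],s[0:]  1  'b'
   6  s[0:],s[1:]  2  'bb'
   7  s[1:],s[4:]  1  'b'
   8  s[4:],s[2:]  3  'bcb'
   9  s[2:],s[5:]  0  ''
  10  s[5:],s[3:]  2  'cb'
  11  s[3:],s[11:]  1  'c'
  12  s[11:],s[12:]  0  ''
  13  s[12:],s[10:]  1  'd'

n(n+1)/2 = 14·15/2 = 105
Σ LCP = 0 + 1 + 1 + 0 + 2 + 1 + 2 + 1 + 3 + 0 + 2 + 1 + 0 + 1 = 15
distinct = 105 − 15 = 90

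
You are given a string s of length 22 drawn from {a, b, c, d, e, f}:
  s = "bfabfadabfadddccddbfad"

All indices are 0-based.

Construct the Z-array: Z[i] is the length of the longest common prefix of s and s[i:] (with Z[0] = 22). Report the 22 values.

[22, 0, 0, 3, 0, 0, 0, 0, 3, 0, 0, 0, 0, 0, 0, 0, 0, 0, 3, 0, 0, 0]

Z[0]=22
i=1: fresh scan; Z[1]=0
i=2: fresh scan; Z[2]=0
i=3: fresh scan; Z[3]=3 scan→box=[3,6)
i=4: min(r-i=2, Z[1]=0)=0; Z[4]=0
i=5: min(r-i=1, Z[2]=0)=0; Z[5]=0
i=6: fresh scan; Z[6]=0
i=7: fresh scan; Z[7]=0
i=8: fresh scan; Z[8]=3 scan→box=[8,11)
i=9: min(r-i=2, Z[1]=0)=0; Z[9]=0
i=10: min(r-i=1, Z[2]=0)=0; Z[10]=0
i=11: fresh scan; Z[11]=0
i=12: fresh scan; Z[12]=0
i=13: fresh scan; Z[13]=0
i=14: fresh scan; Z[14]=0
i=15: fresh scan; Z[15]=0
i=16: fresh scan; Z[16]=0
i=17: fresh scan; Z[17]=0
i=18: fresh scan; Z[18]=3 scan→box=[18,21)
i=19: min(r-i=2, Z[1]=0)=0; Z[19]=0
i=20: min(r-i=1, Z[2]=0)=0; Z[20]=0
i=21: fresh scan; Z[21]=0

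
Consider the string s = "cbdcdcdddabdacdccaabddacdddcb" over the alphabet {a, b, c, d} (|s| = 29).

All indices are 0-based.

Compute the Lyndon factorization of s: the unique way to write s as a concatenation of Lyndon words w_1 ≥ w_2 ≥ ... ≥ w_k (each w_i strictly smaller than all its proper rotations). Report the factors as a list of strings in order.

["c", "bdcdcddd", "abdacdcc", "aabddacdddcb"]

emit factor 1: 'c' (i=0, period=1)
emit factor 2: 'bdcdcddd' (i=1, period=8)
emit factor 3: 'abdacdcc' (i=9, period=8)
emit factor 4: 'aabddacdddcb' (i=17, period=12)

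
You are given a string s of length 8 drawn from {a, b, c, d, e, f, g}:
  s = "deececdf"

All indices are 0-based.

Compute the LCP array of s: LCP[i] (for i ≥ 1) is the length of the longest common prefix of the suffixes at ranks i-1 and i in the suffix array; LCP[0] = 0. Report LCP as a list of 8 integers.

[0, 1, 0, 1, 0, 2, 1, 0]

rank | idx | suffix
   0 |   5 | cdf
   1 |   3 | cecdf
   2 |   0 | deececdf
   3 |   6 | df
   4 |   4 | ecdf
   5 |   2 | ececdf
   6 |   1 | eececdf
   7 |   7 | f

SA = [5, 3, 0, 6, 4, 2, 1, 7]
i: (SA[i-1],SA[i]) lcp shared
  1: (5,3) 1 'c'
  2: (3,0) 0 ''
  3: (0,6) 1 'd'
  4: (6,4) 0 ''
  5: (4,2) 2 'ec'
  6: (2,1) 1 'e'
  7: (1,7) 0 ''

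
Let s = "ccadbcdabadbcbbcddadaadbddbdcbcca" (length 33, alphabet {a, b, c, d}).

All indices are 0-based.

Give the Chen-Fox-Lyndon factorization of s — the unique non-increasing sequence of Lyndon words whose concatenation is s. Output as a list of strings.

emit factor 1: 'c' (i=0, period=1)
emit factor 2: 'c' (i=1, period=1)
emit factor 3: 'adbcd' (i=2, period=5)
emit factor 4: 'abadbcbbcddad' (i=7, period=13)
emit factor 5: 'aadbddbdcbcc' (i=20, period=12)
emit factor 6: 'a' (i=32, period=1)

["c", "c", "adbcd", "abadbcbbcddad", "aadbddbdcbcc", "a"]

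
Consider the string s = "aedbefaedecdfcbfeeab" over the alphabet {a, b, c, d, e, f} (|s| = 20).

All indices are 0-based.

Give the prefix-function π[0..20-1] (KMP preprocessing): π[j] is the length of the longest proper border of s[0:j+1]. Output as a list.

[0, 0, 0, 0, 0, 0, 1, 2, 3, 0, 0, 0, 0, 0, 0, 0, 0, 0, 1, 0]

π[0] = 0
j=1 s[j]='e': π[1]=0 (border '')
j=2 s[j]='d': π[2]=0 (border '')
j=3 s[j]='b': π[3]=0 (border '')
j=4 s[j]='e': π[4]=0 (border '')
j=5 s[j]='f': π[5]=0 (border '')
j=6 s[j]='a': π[6]=1 (border 'a')
j=7 s[j]='e': π[7]=2 (border 'ae')
j=8 s[j]='d': π[8]=3 (border 'aed')
j=9 s[j]='e': k: 3→0; π[9]=0 (border '')
j=10 s[j]='c': π[10]=0 (border '')
j=11 s[j]='d': π[11]=0 (border '')
j=12 s[j]='f': π[12]=0 (border '')
j=13 s[j]='c': π[13]=0 (border '')
j=14 s[j]='b': π[14]=0 (border '')
j=15 s[j]='f': π[15]=0 (border '')
j=16 s[j]='e': π[16]=0 (border '')
j=17 s[j]='e': π[17]=0 (border '')
j=18 s[j]='a': π[18]=1 (border 'a')
j=19 s[j]='b': k: 1→0; π[19]=0 (border '')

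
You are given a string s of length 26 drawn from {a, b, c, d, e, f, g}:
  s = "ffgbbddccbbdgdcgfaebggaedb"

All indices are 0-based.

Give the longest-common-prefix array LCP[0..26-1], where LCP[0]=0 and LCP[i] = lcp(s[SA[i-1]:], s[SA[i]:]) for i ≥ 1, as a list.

[0, 2, 0, 1, 3, 1, 2, 1, 0, 1, 1, 0, 1, 2, 1, 1, 0, 1, 0, 1, 1, 0, 1, 1, 1, 1]

rank→(start, suffix):
  0 → (17, 'aebggaedb')
  1 → (22, 'aedb')
  2 → (25, 'b')
  3 → (3, 'bbddccbbdgdcgfaebggaedb')
  4 → (9, 'bbdgdcgfaebggaedb')
  5 → (4, 'bddccbbdgdcgfaebggaedb')
  6 → (10, 'bdgdcgfaebggaedb')
  7 → (19, 'bggaedb')
  8 → (8, 'cbbdgdcgfaebggaedb')
  9 → (7, 'ccbbdgdcgfaebggaedb')
  10 → (14, 'cgfaebggaedb')
  11 → (24, 'db')
  12 → (6, 'dccbbdgdcgfaebggaedb')
  13 → (13, 'dcgfaebggaedb')
  14 → (5, 'ddccbbdgdcgfaebggaedb')
  15 → (11, 'dgdcgfaebggaedb')
  16 → (18, 'ebggaedb')
  17 → (23, 'edb')
  18 → (16, 'faebggaedb')
  19 → (0, 'ffgbbddccbbdgdcgfaebggaedb')
  20 → (1, 'fgbbddccbbdgdcgfaebggaedb')
  21 → (21, 'gaedb')
  22 → (2, 'gbbddccbbdgdcgfaebggaedb')
  23 → (12, 'gdcgfaebggaedb')
  24 → (15, 'gfaebggaedb')
  25 → (20, 'ggaedb')

SA = [17, 22, 25, 3, 9, 4, 10, 19, 8, 7, 14, 24, 6, 13, 5, 11, 18, 23, 16, 0, 1, 21, 2, 12, 15, 20]
i: (SA[i-1],SA[i]) lcp shared
  1: (17,22) 2 'ae'
  2: (22,25) 0 ''
  3: (25,3) 1 'b'
  4: (3,9) 3 'bbd'
  5: (9,4) 1 'b'
  6: (4,10) 2 'bd'
  7: (10,19) 1 'b'
  8: (19,8) 0 ''
  9: (8,7) 1 'c'
  10: (7,14) 1 'c'
  11: (14,24) 0 ''
  12: (24,6) 1 'd'
  13: (6,13) 2 'dc'
  14: (13,5) 1 'd'
  15: (5,11) 1 'd'
  16: (11,18) 0 ''
  17: (18,23) 1 'e'
  18: (23,16) 0 ''
  19: (16,0) 1 'f'
  20: (0,1) 1 'f'
  21: (1,21) 0 ''
  22: (21,2) 1 'g'
  23: (2,12) 1 'g'
  24: (12,15) 1 'g'
  25: (15,20) 1 'g'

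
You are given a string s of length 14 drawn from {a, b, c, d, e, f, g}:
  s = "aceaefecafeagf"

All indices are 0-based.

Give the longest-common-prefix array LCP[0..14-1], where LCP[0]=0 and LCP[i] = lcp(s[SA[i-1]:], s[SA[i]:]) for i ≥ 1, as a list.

[0, 1, 1, 1, 0, 1, 0, 2, 1, 1, 0, 1, 2, 0]

rank→(start, suffix):
  0 → (0, 'aceaefecafeagf')
  1 → (3, 'aefecafeagf')
  2 → (8, 'afeagf')
  3 → (11, 'agf')
  4 → (7, 'cafeagf')
  5 → (1, 'ceaefecafeagf')
  6 → (2, 'eaefecafeagf')
  7 → (10, 'eagf')
  8 → (6, 'ecafeagf')
  9 → (4, 'efecafeagf')
  10 → (13, 'f')
  11 → (9, 'feagf')
  12 → (5, 'fecafeagf')
  13 → (12, 'gf')

SA = [0, 3, 8, 11, 7, 1, 2, 10, 6, 4, 13, 9, 5, 12]
rank  pair      lcp
   1  s[0:],s[3:]  1  'a'
   2  s[3:],s[8:]  1  'a'
   3  s[8:],s[11:]  1  'a'
   4  s[11:],s[7:]  0  ''
   5  s[7:],s[1:]  1  'c'
   6  s[1:],s[2:]  0  ''
   7  s[2:],s[10:]  2  'ea'
   8  s[10:],s[6:]  1  'e'
   9  s[6:],s[4:]  1  'e'
  10  s[4:],s[13:]  0  ''
  11  s[13:],s[9:]  1  'f'
  12  s[9:],s[5:]  2  'fe'
  13  s[5:],s[12:]  0  ''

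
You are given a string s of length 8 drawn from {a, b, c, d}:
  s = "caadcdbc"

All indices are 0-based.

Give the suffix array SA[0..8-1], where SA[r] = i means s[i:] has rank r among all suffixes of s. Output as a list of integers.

sorted suffixes:
  #0 SA[0]=1  'aadcdbc'
  #1 SA[1]=2  'adcdbc'
  #2 SA[2]=6  'bc'
  #3 SA[3]=7  'c'
  #4 SA[4]=0  'caadcdbc'
  #5 SA[5]=4  'cdbc'
  #6 SA[6]=5  'dbc'
  #7 SA[7]=3  'dcdbc'

[1, 2, 6, 7, 0, 4, 5, 3]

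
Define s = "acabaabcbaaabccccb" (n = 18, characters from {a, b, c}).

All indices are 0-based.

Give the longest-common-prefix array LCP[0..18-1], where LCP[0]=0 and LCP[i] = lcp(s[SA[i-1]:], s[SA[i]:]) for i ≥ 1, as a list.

[0, 2, 4, 1, 2, 3, 1, 0, 1, 3, 1, 2, 0, 1, 2, 1, 2, 3]

rank | idx | suffix
   0 |   9 | aaabccccb
   1 |   4 | aabcbaaabccccb
   2 |  10 | aabccccb
   3 |   2 | abaabcbaaabccccb
   4 |   5 | abcbaaabccccb
   5 |  11 | abccccb
   6 |   0 | acabaabcbaaabccccb
   7 |  17 | b
   8 |   8 | baaabccccb
   9 |   3 | baabcbaaabccccb
  10 |   6 | bcbaaabccccb
  11 |  12 | bccccb
  12 |   1 | cabaabcbaaabccccb
  13 |  16 | cb
  14 |   7 | cbaaabccccb
  15 |  15 | ccb
  16 |  14 | cccb
  17 |  13 | ccccb

SA = [9, 4, 10, 2, 5, 11, 0, 17, 8, 3, 6, 12, 1, 16, 7, 15, 14, 13]
[i] adj suffixes → lcp
  [1] 9/4 → 2 ('aa')
  [2] 4/10 → 4 ('aabc')
  [3] 10/2 → 1 ('a')
  [4] 2/5 → 2 ('ab')
  [5] 5/11 → 3 ('abc')
  [6] 11/0 → 1 ('a')
  [7] 0/17 → 0 ('')
  [8] 17/8 → 1 ('b')
  [9] 8/3 → 3 ('baa')
  [10] 3/6 → 1 ('b')
  [11] 6/12 → 2 ('bc')
  [12] 12/1 → 0 ('')
  [13] 1/16 → 1 ('c')
  [14] 16/7 → 2 ('cb')
  [15] 7/15 → 1 ('c')
  [16] 15/14 → 2 ('cc')
  [17] 14/13 → 3 ('ccc')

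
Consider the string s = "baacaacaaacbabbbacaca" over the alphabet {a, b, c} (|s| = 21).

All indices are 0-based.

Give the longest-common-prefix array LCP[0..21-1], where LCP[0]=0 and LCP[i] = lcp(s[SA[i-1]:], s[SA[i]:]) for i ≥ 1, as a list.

[0, 1, 2, 5, 3, 1, 1, 3, 4, 3, 2, 0, 2, 2, 1, 2, 0, 2, 3, 2, 1]

rank→(start, suffix):
  0 → (20, 'a')
  1 → (7, 'aaacbabbbacaca')
  2 → (4, 'aacaaacbabbbacaca')
  3 → (1, 'aacaacaaacbabbbacaca')
  4 → (8, 'aacbabbbacaca')
  5 → (12, 'abbbacaca')
  6 → (18, 'aca')
  7 → (5, 'acaaacbabbbacaca')
  8 → (2, 'acaacaaacbabbbacaca')
  9 → (16, 'acaca')
  10 → (9, 'acbabbbacaca')
  11 → (0, 'baacaacaaacbabbbacaca')
  12 → (11, 'babbbacaca')
  13 → (15, 'bacaca')
  14 → (14, 'bbacaca')
  15 → (13, 'bbbacaca')
  16 → (19, 'ca')
  17 → (6, 'caaacbabbbacaca')
  18 → (3, 'caacaaacbabbbacaca')
  19 → (17, 'caca')
  20 → (10, 'cbabbbacaca')

SA = [20, 7, 4, 1, 8, 12, 18, 5, 2, 16, 9, 0, 11, 15, 14, 13, 19, 6, 3, 17, 10]
i: (SA[i-1],SA[i]) lcp shared
  1: (20,7) 1 'a'
  2: (7,4) 2 'aa'
  3: (4,1) 5 'aacaa'
  4: (1,8) 3 'aac'
  5: (8,12) 1 'a'
  6: (12,18) 1 'a'
  7: (18,5) 3 'aca'
  8: (5,2) 4 'acaa'
  9: (2,16) 3 'aca'
  10: (16,9) 2 'ac'
  11: (9,0) 0 ''
  12: (0,11) 2 'ba'
  13: (11,15) 2 'ba'
  14: (15,14) 1 'b'
  15: (14,13) 2 'bb'
  16: (13,19) 0 ''
  17: (19,6) 2 'ca'
  18: (6,3) 3 'caa'
  19: (3,17) 2 'ca'
  20: (17,10) 1 'c'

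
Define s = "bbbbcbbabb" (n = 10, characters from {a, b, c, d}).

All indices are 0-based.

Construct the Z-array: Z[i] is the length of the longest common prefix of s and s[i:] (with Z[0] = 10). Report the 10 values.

[10, 3, 2, 1, 0, 2, 1, 0, 2, 1]

Z[0]=10
i=1: outside box; Z[1]=3 grow→box=[1,4)
i=2: min(r-i=2, Z[1]=3)=2; Z[2]=2
i=3: min(r-i=1, Z[2]=2)=1; Z[3]=1
i=4: outside box; Z[4]=0
i=5: outside box; Z[5]=2 grow→box=[5,7)
i=6: min(r-i=1, Z[1]=3)=1; Z[6]=1
i=7: outside box; Z[7]=0
i=8: outside box; Z[8]=2 grow→box=[8,10)
i=9: min(r-i=1, Z[1]=3)=1; Z[9]=1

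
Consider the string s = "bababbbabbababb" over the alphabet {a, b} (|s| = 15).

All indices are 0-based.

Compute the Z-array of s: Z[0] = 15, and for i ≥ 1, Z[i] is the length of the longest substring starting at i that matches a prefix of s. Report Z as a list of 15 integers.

[15, 0, 3, 0, 1, 1, 3, 0, 1, 6, 0, 3, 0, 1, 1]

Z[0]=15
i=1: i≥r, start 0; Z[1]=0
i=2: i≥r, start 0; Z[2]=3 extend→box=[2,5)
i=3: min(r-i=2, Z[1]=0)=0; Z[3]=0
i=4: min(r-i=1, Z[2]=3)=1; Z[4]=1
i=5: i≥r, start 0; Z[5]=1 extend→box=[5,6)
i=6: i≥r, start 0; Z[6]=3 extend→box=[6,9)
i=7: min(r-i=2, Z[1]=0)=0; Z[7]=0
i=8: min(r-i=1, Z[2]=3)=1; Z[8]=1
i=9: i≥r, start 0; Z[9]=6 extend→box=[9,15)
i=10: min(r-i=5, Z[1]=0)=0; Z[10]=0
i=11: min(r-i=4, Z[2]=3)=3; Z[11]=3
i=12: min(r-i=3, Z[3]=0)=0; Z[12]=0
i=13: min(r-i=2, Z[4]=1)=1; Z[13]=1
i=14: min(r-i=1, Z[5]=1)=1; Z[14]=1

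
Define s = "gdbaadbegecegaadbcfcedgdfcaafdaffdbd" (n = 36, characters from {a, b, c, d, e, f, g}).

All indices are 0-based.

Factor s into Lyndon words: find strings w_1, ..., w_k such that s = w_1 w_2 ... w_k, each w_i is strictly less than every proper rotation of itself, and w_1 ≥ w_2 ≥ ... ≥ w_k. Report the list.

emit factor 1: 'g' (i=0, period=1)
emit factor 2: 'd' (i=1, period=1)
emit factor 3: 'b' (i=2, period=1)
emit factor 4: 'aadbegeceg' (i=3, period=10)
emit factor 5: 'aadbcfcedgdfcaafdaffdbd' (i=13, period=23)

["g", "d", "b", "aadbegeceg", "aadbcfcedgdfcaafdaffdbd"]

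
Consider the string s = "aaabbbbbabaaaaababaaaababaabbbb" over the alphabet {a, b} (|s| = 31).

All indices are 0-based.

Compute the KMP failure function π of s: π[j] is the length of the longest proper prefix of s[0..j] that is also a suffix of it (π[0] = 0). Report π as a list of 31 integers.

[0, 1, 2, 0, 0, 0, 0, 0, 1, 0, 1, 2, 3, 3, 3, 4, 1, 0, 1, 2, 3, 3, 4, 1, 0, 1, 2, 0, 0, 0, 0]

π[0] = 0
j=1 s[j]='a': π[1]=1 (border 'a')
j=2 s[j]='a': π[2]=2 (border 'aa')
j=3 s[j]='b': k: 2→1→0; π[3]=0 (border '')
j=4 s[j]='b': π[4]=0 (border '')
j=5 s[j]='b': π[5]=0 (border '')
j=6 s[j]='b': π[6]=0 (border '')
j=7 s[j]='b': π[7]=0 (border '')
j=8 s[j]='a': π[8]=1 (border 'a')
j=9 s[j]='b': k: 1→0; π[9]=0 (border '')
j=10 s[j]='a': π[10]=1 (border 'a')
j=11 s[j]='a': π[11]=2 (border 'aa')
j=12 s[j]='a': π[12]=3 (border 'aaa')
j=13 s[j]='a': k: 3→2; π[13]=3 (border 'aaa')
j=14 s[j]='a': k: 3→2; π[14]=3 (border 'aaa')
j=15 s[j]='b': π[15]=4 (border 'aaab')
j=16 s[j]='a': k: 4→0; π[16]=1 (border 'a')
j=17 s[j]='b': k: 1→0; π[17]=0 (border '')
j=18 s[j]='a': π[18]=1 (border 'a')
j=19 s[j]='a': π[19]=2 (border 'aa')
j=20 s[j]='a': π[20]=3 (border 'aaa')
j=21 s[j]='a': k: 3→2; π[21]=3 (border 'aaa')
j=22 s[j]='b': π[22]=4 (border 'aaab')
j=23 s[j]='a': k: 4→0; π[23]=1 (border 'a')
j=24 s[j]='b': k: 1→0; π[24]=0 (border '')
j=25 s[j]='a': π[25]=1 (border 'a')
j=26 s[j]='a': π[26]=2 (border 'aa')
j=27 s[j]='b': k: 2→1→0; π[27]=0 (border '')
j=28 s[j]='b': π[28]=0 (border '')
j=29 s[j]='b': π[29]=0 (border '')
j=30 s[j]='b': π[30]=0 (border '')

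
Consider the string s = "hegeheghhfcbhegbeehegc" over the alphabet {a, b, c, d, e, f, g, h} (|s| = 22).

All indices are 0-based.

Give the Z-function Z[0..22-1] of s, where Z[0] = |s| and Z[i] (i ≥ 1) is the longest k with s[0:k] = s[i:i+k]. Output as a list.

Z[0]=22
i=1: outside box; Z[1]=0
i=2: outside box; Z[2]=0
i=3: outside box; Z[3]=0
i=4: outside box; Z[4]=3 extend→box=[4,7)
i=5: min(r-i=2, Z[1]=0)=0; Z[5]=0
i=6: min(r-i=1, Z[2]=0)=0; Z[6]=0
i=7: outside box; Z[7]=1 extend→box=[7,8)
i=8: outside box; Z[8]=1 extend→box=[8,9)
i=9: outside box; Z[9]=0
i=10: outside box; Z[10]=0
i=11: outside box; Z[11]=0
i=12: outside box; Z[12]=3 extend→box=[12,15)
i=13: min(r-i=2, Z[1]=0)=0; Z[13]=0
i=14: min(r-i=1, Z[2]=0)=0; Z[14]=0
i=15: outside box; Z[15]=0
i=16: outside box; Z[16]=0
i=17: outside box; Z[17]=0
i=18: outside box; Z[18]=3 extend→box=[18,21)
i=19: min(r-i=2, Z[1]=0)=0; Z[19]=0
i=20: min(r-i=1, Z[2]=0)=0; Z[20]=0
i=21: outside box; Z[21]=0

[22, 0, 0, 0, 3, 0, 0, 1, 1, 0, 0, 0, 3, 0, 0, 0, 0, 0, 3, 0, 0, 0]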